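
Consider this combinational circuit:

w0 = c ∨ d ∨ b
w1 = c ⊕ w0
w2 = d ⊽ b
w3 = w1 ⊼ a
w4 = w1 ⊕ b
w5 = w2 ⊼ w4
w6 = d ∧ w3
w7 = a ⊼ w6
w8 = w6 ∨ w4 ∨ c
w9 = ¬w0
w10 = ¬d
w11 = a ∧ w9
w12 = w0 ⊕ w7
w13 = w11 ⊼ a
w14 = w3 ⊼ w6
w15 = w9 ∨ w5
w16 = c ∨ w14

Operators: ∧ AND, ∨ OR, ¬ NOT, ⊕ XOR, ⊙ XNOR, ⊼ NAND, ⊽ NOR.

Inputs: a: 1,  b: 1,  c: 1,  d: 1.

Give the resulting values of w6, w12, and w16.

w0 = c OR d OR b = 1 OR 1 OR 1 = 1
w1 = c XOR w0 = 1 XOR 1 = 0
w3 = w1 NAND a = 0 NAND 1 = 1
w6 = d AND w3 = 1 AND 1 = 1
w7 = a NAND w6 = 1 NAND 1 = 0
w12 = w0 XOR w7 = 1 XOR 0 = 1
w14 = w3 NAND w6 = 1 NAND 1 = 0
w16 = c OR w14 = 1 OR 0 = 1

w6 = 1; w12 = 1; w16 = 1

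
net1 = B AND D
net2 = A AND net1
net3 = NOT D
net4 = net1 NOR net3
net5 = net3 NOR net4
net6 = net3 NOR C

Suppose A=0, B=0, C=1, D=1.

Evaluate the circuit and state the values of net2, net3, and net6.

net2 = 0, net3 = 0, net6 = 0

net1 = B AND D = 0 AND 1 = 0
net2 = A AND net1 = 0 AND 0 = 0
net3 = NOT D = NOT 1 = 0
net6 = net3 NOR C = 0 NOR 1 = 0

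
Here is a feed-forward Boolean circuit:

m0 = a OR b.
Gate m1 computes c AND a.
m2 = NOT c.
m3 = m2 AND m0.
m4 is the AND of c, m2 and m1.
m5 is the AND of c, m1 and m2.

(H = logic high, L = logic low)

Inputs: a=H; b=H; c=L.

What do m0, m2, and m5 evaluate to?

m0 = a OR b = H OR H = H
m1 = c AND a = L AND H = L
m2 = NOT c = NOT L = H
m5 = c AND m1 AND m2 = L AND L AND H = L

m0 = H, m2 = H, m5 = L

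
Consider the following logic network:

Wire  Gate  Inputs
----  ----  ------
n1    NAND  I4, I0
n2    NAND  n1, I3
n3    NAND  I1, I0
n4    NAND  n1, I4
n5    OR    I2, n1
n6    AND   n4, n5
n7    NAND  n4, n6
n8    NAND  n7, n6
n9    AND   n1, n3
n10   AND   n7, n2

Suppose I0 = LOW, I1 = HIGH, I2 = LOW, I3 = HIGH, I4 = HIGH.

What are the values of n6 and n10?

n1 = I4 NAND I0 = HIGH NAND LOW = HIGH
n2 = n1 NAND I3 = HIGH NAND HIGH = LOW
n4 = n1 NAND I4 = HIGH NAND HIGH = LOW
n5 = I2 OR n1 = LOW OR HIGH = HIGH
n6 = n4 AND n5 = LOW AND HIGH = LOW
n7 = n4 NAND n6 = LOW NAND LOW = HIGH
n10 = n7 AND n2 = HIGH AND LOW = LOW

n6 = LOW, n10 = LOW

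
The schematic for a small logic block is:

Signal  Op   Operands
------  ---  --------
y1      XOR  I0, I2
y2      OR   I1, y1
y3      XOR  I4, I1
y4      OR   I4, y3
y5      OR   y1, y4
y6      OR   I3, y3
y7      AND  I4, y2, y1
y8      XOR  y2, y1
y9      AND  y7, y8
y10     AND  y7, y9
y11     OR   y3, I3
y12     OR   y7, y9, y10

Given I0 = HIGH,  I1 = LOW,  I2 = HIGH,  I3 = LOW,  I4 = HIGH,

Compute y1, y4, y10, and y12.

y1 = LOW, y4 = HIGH, y10 = LOW, y12 = LOW

y1 = I0 XOR I2 = HIGH XOR HIGH = LOW
y2 = I1 OR y1 = LOW OR LOW = LOW
y3 = I4 XOR I1 = HIGH XOR LOW = HIGH
y4 = I4 OR y3 = HIGH OR HIGH = HIGH
y7 = I4 AND y2 AND y1 = HIGH AND LOW AND LOW = LOW
y8 = y2 XOR y1 = LOW XOR LOW = LOW
y9 = y7 AND y8 = LOW AND LOW = LOW
y10 = y7 AND y9 = LOW AND LOW = LOW
y12 = y7 OR y9 OR y10 = LOW OR LOW OR LOW = LOW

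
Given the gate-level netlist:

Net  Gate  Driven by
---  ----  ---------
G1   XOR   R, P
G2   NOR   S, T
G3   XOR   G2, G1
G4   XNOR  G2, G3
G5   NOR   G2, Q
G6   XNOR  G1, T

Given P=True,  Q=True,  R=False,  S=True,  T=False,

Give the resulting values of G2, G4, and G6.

G1 = R XOR P = False XOR True = True
G2 = S NOR T = True NOR False = False
G3 = G2 XOR G1 = False XOR True = True
G4 = G2 XNOR G3 = False XNOR True = False
G6 = G1 XNOR T = True XNOR False = False

G2 = False  G4 = False  G6 = False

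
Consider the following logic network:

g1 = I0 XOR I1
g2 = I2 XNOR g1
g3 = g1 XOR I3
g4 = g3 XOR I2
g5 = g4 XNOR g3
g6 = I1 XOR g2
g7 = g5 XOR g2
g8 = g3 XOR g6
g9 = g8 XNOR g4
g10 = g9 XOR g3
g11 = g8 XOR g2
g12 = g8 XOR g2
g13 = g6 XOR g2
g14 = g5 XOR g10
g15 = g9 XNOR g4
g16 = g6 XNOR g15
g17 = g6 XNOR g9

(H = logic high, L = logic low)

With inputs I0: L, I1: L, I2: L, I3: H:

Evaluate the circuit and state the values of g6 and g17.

g1 = I0 XOR I1 = L XOR L = L
g2 = I2 XNOR g1 = L XNOR L = H
g3 = g1 XOR I3 = L XOR H = H
g4 = g3 XOR I2 = H XOR L = H
g6 = I1 XOR g2 = L XOR H = H
g8 = g3 XOR g6 = H XOR H = L
g9 = g8 XNOR g4 = L XNOR H = L
g17 = g6 XNOR g9 = H XNOR L = L

g6 = H, g17 = L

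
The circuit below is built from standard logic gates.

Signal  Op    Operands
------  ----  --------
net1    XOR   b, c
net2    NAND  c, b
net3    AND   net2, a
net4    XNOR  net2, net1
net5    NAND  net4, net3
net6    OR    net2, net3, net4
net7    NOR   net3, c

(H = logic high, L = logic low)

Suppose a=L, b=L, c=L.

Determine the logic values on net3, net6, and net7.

net3 = L, net6 = H, net7 = H

net1 = b XOR c = L XOR L = L
net2 = c NAND b = L NAND L = H
net3 = net2 AND a = H AND L = L
net4 = net2 XNOR net1 = H XNOR L = L
net6 = net2 OR net3 OR net4 = H OR L OR L = H
net7 = net3 NOR c = L NOR L = H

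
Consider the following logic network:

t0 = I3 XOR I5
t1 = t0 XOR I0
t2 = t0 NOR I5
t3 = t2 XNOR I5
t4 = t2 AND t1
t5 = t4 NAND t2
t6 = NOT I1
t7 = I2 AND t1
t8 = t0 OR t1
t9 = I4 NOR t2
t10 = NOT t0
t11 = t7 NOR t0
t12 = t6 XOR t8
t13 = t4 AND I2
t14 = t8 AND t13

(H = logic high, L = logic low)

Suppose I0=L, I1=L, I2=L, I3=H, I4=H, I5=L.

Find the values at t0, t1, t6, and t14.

t0 = I3 XOR I5 = H XOR L = H
t1 = t0 XOR I0 = H XOR L = H
t2 = t0 NOR I5 = H NOR L = L
t4 = t2 AND t1 = L AND H = L
t6 = NOT I1 = NOT L = H
t8 = t0 OR t1 = H OR H = H
t13 = t4 AND I2 = L AND L = L
t14 = t8 AND t13 = H AND L = L

t0 = H, t1 = H, t6 = H, t14 = L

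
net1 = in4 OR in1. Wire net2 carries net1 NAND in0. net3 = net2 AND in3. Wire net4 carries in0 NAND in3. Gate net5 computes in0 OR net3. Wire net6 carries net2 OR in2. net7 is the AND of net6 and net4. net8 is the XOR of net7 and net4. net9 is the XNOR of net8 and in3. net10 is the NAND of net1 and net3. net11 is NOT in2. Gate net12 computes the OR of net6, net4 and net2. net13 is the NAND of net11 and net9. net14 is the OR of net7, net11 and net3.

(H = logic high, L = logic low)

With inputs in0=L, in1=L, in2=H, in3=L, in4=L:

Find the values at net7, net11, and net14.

net1 = in4 OR in1 = L OR L = L
net2 = net1 NAND in0 = L NAND L = H
net3 = net2 AND in3 = H AND L = L
net4 = in0 NAND in3 = L NAND L = H
net6 = net2 OR in2 = H OR H = H
net7 = net6 AND net4 = H AND H = H
net11 = NOT in2 = NOT H = L
net14 = net7 OR net11 OR net3 = H OR L OR L = H

net7 = H, net11 = L, net14 = H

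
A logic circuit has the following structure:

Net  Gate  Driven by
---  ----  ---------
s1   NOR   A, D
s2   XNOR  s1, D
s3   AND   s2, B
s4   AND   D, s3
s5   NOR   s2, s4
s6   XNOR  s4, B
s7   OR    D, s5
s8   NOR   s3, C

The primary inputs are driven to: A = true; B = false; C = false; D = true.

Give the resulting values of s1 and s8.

s1 = false  s8 = true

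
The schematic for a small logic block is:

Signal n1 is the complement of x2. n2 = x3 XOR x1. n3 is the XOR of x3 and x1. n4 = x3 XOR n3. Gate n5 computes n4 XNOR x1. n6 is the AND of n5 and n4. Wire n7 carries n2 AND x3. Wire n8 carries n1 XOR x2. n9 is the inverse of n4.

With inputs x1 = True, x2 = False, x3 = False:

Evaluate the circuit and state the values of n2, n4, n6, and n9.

n2 = True, n4 = True, n6 = True, n9 = False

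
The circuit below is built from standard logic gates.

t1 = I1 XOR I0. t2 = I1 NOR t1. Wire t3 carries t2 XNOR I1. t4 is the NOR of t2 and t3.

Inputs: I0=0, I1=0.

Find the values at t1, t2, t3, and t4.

t1 = 0, t2 = 1, t3 = 0, t4 = 0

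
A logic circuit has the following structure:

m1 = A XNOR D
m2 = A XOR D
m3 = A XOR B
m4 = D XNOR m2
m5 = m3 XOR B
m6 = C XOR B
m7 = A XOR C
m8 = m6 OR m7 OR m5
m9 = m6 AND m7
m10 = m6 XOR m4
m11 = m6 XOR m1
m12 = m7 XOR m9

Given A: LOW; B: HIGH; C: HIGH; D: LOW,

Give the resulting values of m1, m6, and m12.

m1 = A XNOR D = LOW XNOR LOW = HIGH
m6 = C XOR B = HIGH XOR HIGH = LOW
m7 = A XOR C = LOW XOR HIGH = HIGH
m9 = m6 AND m7 = LOW AND HIGH = LOW
m12 = m7 XOR m9 = HIGH XOR LOW = HIGH

m1 = HIGH, m6 = LOW, m12 = HIGH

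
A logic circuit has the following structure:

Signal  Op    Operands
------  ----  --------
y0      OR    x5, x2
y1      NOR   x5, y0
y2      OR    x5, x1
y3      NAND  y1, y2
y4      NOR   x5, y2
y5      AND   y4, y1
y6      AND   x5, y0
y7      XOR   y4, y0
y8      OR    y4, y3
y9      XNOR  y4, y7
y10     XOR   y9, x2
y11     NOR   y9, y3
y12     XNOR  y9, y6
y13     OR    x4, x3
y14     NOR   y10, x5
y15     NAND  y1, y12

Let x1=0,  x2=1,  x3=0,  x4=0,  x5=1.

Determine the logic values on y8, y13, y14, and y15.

y8 = 1; y13 = 0; y14 = 0; y15 = 1

y0 = x5 OR x2 = 1 OR 1 = 1
y1 = x5 NOR y0 = 1 NOR 1 = 0
y2 = x5 OR x1 = 1 OR 0 = 1
y3 = y1 NAND y2 = 0 NAND 1 = 1
y4 = x5 NOR y2 = 1 NOR 1 = 0
y6 = x5 AND y0 = 1 AND 1 = 1
y7 = y4 XOR y0 = 0 XOR 1 = 1
y8 = y4 OR y3 = 0 OR 1 = 1
y9 = y4 XNOR y7 = 0 XNOR 1 = 0
y10 = y9 XOR x2 = 0 XOR 1 = 1
y12 = y9 XNOR y6 = 0 XNOR 1 = 0
y13 = x4 OR x3 = 0 OR 0 = 0
y14 = y10 NOR x5 = 1 NOR 1 = 0
y15 = y1 NAND y12 = 0 NAND 0 = 1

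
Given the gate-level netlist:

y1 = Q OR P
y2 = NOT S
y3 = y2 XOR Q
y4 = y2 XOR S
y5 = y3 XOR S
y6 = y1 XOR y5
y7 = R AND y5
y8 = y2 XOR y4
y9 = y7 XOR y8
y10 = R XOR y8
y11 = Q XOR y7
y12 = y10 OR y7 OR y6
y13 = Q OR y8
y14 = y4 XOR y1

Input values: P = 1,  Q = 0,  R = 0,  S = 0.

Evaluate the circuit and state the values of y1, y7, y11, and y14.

y1 = 1  y7 = 0  y11 = 0  y14 = 0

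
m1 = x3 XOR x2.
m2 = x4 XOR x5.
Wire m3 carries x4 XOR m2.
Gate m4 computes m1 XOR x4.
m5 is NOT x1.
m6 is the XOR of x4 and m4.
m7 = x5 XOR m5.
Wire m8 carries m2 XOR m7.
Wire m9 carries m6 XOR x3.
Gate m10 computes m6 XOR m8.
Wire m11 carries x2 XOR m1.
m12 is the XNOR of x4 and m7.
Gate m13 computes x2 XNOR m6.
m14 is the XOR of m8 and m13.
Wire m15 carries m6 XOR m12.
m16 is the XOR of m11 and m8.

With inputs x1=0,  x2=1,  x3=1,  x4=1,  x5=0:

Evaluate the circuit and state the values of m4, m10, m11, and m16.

m1 = x3 XOR x2 = 1 XOR 1 = 0
m2 = x4 XOR x5 = 1 XOR 0 = 1
m4 = m1 XOR x4 = 0 XOR 1 = 1
m5 = NOT x1 = NOT 0 = 1
m6 = x4 XOR m4 = 1 XOR 1 = 0
m7 = x5 XOR m5 = 0 XOR 1 = 1
m8 = m2 XOR m7 = 1 XOR 1 = 0
m10 = m6 XOR m8 = 0 XOR 0 = 0
m11 = x2 XOR m1 = 1 XOR 0 = 1
m16 = m11 XOR m8 = 1 XOR 0 = 1

m4 = 1  m10 = 0  m11 = 1  m16 = 1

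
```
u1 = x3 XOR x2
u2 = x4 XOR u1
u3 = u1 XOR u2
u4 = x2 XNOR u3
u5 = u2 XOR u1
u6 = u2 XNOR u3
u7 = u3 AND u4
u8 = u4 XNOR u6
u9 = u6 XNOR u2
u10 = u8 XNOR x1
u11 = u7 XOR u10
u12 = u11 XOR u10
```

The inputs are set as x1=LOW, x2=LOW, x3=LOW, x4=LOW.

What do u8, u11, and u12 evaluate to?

u8 = HIGH  u11 = LOW  u12 = LOW

u1 = x3 XOR x2 = LOW XOR LOW = LOW
u2 = x4 XOR u1 = LOW XOR LOW = LOW
u3 = u1 XOR u2 = LOW XOR LOW = LOW
u4 = x2 XNOR u3 = LOW XNOR LOW = HIGH
u6 = u2 XNOR u3 = LOW XNOR LOW = HIGH
u7 = u3 AND u4 = LOW AND HIGH = LOW
u8 = u4 XNOR u6 = HIGH XNOR HIGH = HIGH
u10 = u8 XNOR x1 = HIGH XNOR LOW = LOW
u11 = u7 XOR u10 = LOW XOR LOW = LOW
u12 = u11 XOR u10 = LOW XOR LOW = LOW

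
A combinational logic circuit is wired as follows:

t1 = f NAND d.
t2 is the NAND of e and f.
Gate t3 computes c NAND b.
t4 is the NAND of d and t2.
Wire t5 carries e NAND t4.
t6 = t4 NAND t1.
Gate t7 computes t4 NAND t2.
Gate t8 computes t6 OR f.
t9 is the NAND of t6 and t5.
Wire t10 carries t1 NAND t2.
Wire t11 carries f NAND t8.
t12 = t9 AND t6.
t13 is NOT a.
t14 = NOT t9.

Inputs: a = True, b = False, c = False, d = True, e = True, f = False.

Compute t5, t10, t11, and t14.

t5 = True, t10 = False, t11 = True, t14 = True

t1 = f NAND d = False NAND True = True
t2 = e NAND f = True NAND False = True
t4 = d NAND t2 = True NAND True = False
t5 = e NAND t4 = True NAND False = True
t6 = t4 NAND t1 = False NAND True = True
t8 = t6 OR f = True OR False = True
t9 = t6 NAND t5 = True NAND True = False
t10 = t1 NAND t2 = True NAND True = False
t11 = f NAND t8 = False NAND True = True
t14 = NOT t9 = NOT False = True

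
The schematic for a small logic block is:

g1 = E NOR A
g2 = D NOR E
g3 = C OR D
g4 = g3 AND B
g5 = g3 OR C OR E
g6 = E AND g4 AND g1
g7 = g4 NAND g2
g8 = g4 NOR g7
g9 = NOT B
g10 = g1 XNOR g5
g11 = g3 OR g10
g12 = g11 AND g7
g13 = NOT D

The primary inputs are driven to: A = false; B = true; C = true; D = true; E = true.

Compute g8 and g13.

g8 = false, g13 = false

g2 = D NOR E = true NOR true = false
g3 = C OR D = true OR true = true
g4 = g3 AND B = true AND true = true
g7 = g4 NAND g2 = true NAND false = true
g8 = g4 NOR g7 = true NOR true = false
g13 = NOT D = NOT true = false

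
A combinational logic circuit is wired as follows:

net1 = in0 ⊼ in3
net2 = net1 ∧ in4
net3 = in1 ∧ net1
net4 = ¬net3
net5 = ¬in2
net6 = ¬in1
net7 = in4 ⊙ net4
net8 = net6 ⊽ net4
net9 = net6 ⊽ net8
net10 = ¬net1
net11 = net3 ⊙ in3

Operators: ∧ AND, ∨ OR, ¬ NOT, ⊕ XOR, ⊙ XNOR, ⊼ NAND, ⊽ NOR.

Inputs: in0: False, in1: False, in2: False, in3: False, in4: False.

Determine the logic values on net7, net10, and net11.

net7 = False; net10 = False; net11 = True

net1 = in0 NAND in3 = False NAND False = True
net3 = in1 AND net1 = False AND True = False
net4 = NOT net3 = NOT False = True
net7 = in4 XNOR net4 = False XNOR True = False
net10 = NOT net1 = NOT True = False
net11 = net3 XNOR in3 = False XNOR False = True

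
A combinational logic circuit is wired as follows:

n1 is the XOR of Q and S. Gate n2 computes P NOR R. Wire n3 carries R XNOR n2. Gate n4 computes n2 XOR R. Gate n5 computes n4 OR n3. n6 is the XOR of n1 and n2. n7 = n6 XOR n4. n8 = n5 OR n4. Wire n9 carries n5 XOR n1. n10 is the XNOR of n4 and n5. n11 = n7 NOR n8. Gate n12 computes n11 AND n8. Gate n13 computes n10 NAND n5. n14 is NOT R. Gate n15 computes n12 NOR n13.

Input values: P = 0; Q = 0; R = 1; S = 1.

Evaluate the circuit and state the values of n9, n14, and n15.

n1 = Q XOR S = 0 XOR 1 = 1
n2 = P NOR R = 0 NOR 1 = 0
n3 = R XNOR n2 = 1 XNOR 0 = 0
n4 = n2 XOR R = 0 XOR 1 = 1
n5 = n4 OR n3 = 1 OR 0 = 1
n6 = n1 XOR n2 = 1 XOR 0 = 1
n7 = n6 XOR n4 = 1 XOR 1 = 0
n8 = n5 OR n4 = 1 OR 1 = 1
n9 = n5 XOR n1 = 1 XOR 1 = 0
n10 = n4 XNOR n5 = 1 XNOR 1 = 1
n11 = n7 NOR n8 = 0 NOR 1 = 0
n12 = n11 AND n8 = 0 AND 1 = 0
n13 = n10 NAND n5 = 1 NAND 1 = 0
n14 = NOT R = NOT 1 = 0
n15 = n12 NOR n13 = 0 NOR 0 = 1

n9 = 0, n14 = 0, n15 = 1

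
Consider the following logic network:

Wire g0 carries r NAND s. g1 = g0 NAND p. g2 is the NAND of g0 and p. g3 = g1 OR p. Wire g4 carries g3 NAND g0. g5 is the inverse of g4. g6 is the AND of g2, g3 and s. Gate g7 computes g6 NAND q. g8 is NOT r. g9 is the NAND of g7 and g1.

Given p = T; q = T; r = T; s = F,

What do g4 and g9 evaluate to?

g0 = r NAND s = T NAND F = T
g1 = g0 NAND p = T NAND T = F
g2 = g0 NAND p = T NAND T = F
g3 = g1 OR p = F OR T = T
g4 = g3 NAND g0 = T NAND T = F
g6 = g2 AND g3 AND s = F AND T AND F = F
g7 = g6 NAND q = F NAND T = T
g9 = g7 NAND g1 = T NAND F = T

g4 = F, g9 = T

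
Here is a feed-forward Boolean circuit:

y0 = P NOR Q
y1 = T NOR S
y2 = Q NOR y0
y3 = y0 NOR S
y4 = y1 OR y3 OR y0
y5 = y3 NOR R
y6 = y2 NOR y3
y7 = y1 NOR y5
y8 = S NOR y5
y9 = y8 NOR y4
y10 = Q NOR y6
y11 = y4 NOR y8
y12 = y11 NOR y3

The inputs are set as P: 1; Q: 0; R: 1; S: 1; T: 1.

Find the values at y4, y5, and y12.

y0 = P NOR Q = 1 NOR 0 = 0
y1 = T NOR S = 1 NOR 1 = 0
y3 = y0 NOR S = 0 NOR 1 = 0
y4 = y1 OR y3 OR y0 = 0 OR 0 OR 0 = 0
y5 = y3 NOR R = 0 NOR 1 = 0
y8 = S NOR y5 = 1 NOR 0 = 0
y11 = y4 NOR y8 = 0 NOR 0 = 1
y12 = y11 NOR y3 = 1 NOR 0 = 0

y4 = 0, y5 = 0, y12 = 0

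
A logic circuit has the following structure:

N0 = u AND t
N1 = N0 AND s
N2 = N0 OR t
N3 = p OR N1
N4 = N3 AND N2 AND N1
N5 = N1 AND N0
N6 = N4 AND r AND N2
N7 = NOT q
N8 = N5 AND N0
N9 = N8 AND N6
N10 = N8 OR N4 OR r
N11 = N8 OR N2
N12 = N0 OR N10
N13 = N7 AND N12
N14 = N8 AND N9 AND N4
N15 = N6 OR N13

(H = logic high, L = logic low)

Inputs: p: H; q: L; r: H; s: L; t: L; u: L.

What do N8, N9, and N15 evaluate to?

N8 = L, N9 = L, N15 = H

N0 = u AND t = L AND L = L
N1 = N0 AND s = L AND L = L
N2 = N0 OR t = L OR L = L
N3 = p OR N1 = H OR L = H
N4 = N3 AND N2 AND N1 = H AND L AND L = L
N5 = N1 AND N0 = L AND L = L
N6 = N4 AND r AND N2 = L AND H AND L = L
N7 = NOT q = NOT L = H
N8 = N5 AND N0 = L AND L = L
N9 = N8 AND N6 = L AND L = L
N10 = N8 OR N4 OR r = L OR L OR H = H
N12 = N0 OR N10 = L OR H = H
N13 = N7 AND N12 = H AND H = H
N15 = N6 OR N13 = L OR H = H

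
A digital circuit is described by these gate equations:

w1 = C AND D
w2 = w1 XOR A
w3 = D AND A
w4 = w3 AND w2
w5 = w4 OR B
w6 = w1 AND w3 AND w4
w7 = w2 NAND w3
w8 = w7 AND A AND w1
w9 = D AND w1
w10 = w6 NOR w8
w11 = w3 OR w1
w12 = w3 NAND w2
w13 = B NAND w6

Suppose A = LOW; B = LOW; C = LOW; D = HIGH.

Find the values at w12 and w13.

w1 = C AND D = LOW AND HIGH = LOW
w2 = w1 XOR A = LOW XOR LOW = LOW
w3 = D AND A = HIGH AND LOW = LOW
w4 = w3 AND w2 = LOW AND LOW = LOW
w6 = w1 AND w3 AND w4 = LOW AND LOW AND LOW = LOW
w12 = w3 NAND w2 = LOW NAND LOW = HIGH
w13 = B NAND w6 = LOW NAND LOW = HIGH

w12 = HIGH; w13 = HIGH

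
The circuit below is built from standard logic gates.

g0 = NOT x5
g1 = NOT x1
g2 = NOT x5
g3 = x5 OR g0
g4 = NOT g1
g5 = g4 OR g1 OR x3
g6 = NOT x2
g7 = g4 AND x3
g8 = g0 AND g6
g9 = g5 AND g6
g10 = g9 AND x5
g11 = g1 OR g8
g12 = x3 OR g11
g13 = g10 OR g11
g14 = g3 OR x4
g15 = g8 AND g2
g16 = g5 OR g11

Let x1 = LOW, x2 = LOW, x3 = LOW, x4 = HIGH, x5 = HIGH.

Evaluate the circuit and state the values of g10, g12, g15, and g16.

g10 = HIGH; g12 = HIGH; g15 = LOW; g16 = HIGH

g0 = NOT x5 = NOT HIGH = LOW
g1 = NOT x1 = NOT LOW = HIGH
g2 = NOT x5 = NOT HIGH = LOW
g4 = NOT g1 = NOT HIGH = LOW
g5 = g4 OR g1 OR x3 = LOW OR HIGH OR LOW = HIGH
g6 = NOT x2 = NOT LOW = HIGH
g8 = g0 AND g6 = LOW AND HIGH = LOW
g9 = g5 AND g6 = HIGH AND HIGH = HIGH
g10 = g9 AND x5 = HIGH AND HIGH = HIGH
g11 = g1 OR g8 = HIGH OR LOW = HIGH
g12 = x3 OR g11 = LOW OR HIGH = HIGH
g15 = g8 AND g2 = LOW AND LOW = LOW
g16 = g5 OR g11 = HIGH OR HIGH = HIGH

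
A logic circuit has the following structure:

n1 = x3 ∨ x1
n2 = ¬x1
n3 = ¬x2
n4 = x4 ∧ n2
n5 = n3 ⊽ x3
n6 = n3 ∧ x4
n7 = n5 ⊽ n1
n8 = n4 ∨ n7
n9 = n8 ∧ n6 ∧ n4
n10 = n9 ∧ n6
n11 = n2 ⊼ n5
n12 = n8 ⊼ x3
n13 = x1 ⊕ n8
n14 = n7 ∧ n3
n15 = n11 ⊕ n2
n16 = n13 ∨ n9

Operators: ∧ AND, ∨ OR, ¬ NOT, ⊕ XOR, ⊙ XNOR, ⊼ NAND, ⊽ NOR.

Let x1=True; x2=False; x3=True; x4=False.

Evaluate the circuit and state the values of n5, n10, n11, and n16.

n1 = x3 OR x1 = True OR True = True
n2 = NOT x1 = NOT True = False
n3 = NOT x2 = NOT False = True
n4 = x4 AND n2 = False AND False = False
n5 = n3 NOR x3 = True NOR True = False
n6 = n3 AND x4 = True AND False = False
n7 = n5 NOR n1 = False NOR True = False
n8 = n4 OR n7 = False OR False = False
n9 = n8 AND n6 AND n4 = False AND False AND False = False
n10 = n9 AND n6 = False AND False = False
n11 = n2 NAND n5 = False NAND False = True
n13 = x1 XOR n8 = True XOR False = True
n16 = n13 OR n9 = True OR False = True

n5 = False, n10 = False, n11 = True, n16 = True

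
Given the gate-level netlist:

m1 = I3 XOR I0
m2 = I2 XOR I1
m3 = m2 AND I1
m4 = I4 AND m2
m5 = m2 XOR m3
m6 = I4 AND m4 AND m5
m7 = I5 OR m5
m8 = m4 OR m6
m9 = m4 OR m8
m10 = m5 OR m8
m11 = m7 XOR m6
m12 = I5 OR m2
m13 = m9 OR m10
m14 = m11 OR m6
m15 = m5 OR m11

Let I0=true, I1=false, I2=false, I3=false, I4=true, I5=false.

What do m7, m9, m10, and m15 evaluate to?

m7 = false  m9 = false  m10 = false  m15 = false

m2 = I2 XOR I1 = false XOR false = false
m3 = m2 AND I1 = false AND false = false
m4 = I4 AND m2 = true AND false = false
m5 = m2 XOR m3 = false XOR false = false
m6 = I4 AND m4 AND m5 = true AND false AND false = false
m7 = I5 OR m5 = false OR false = false
m8 = m4 OR m6 = false OR false = false
m9 = m4 OR m8 = false OR false = false
m10 = m5 OR m8 = false OR false = false
m11 = m7 XOR m6 = false XOR false = false
m15 = m5 OR m11 = false OR false = false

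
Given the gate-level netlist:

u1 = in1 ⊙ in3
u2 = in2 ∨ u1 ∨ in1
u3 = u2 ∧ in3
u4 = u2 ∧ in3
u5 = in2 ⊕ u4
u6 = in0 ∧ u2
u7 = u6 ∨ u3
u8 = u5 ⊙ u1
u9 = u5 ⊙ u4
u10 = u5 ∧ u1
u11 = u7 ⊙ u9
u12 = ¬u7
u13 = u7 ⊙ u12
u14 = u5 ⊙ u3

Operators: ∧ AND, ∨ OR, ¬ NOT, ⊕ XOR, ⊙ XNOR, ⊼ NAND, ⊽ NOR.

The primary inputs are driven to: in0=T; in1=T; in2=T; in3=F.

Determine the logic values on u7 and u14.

u1 = in1 XNOR in3 = T XNOR F = F
u2 = in2 OR u1 OR in1 = T OR F OR T = T
u3 = u2 AND in3 = T AND F = F
u4 = u2 AND in3 = T AND F = F
u5 = in2 XOR u4 = T XOR F = T
u6 = in0 AND u2 = T AND T = T
u7 = u6 OR u3 = T OR F = T
u14 = u5 XNOR u3 = T XNOR F = F

u7 = T; u14 = F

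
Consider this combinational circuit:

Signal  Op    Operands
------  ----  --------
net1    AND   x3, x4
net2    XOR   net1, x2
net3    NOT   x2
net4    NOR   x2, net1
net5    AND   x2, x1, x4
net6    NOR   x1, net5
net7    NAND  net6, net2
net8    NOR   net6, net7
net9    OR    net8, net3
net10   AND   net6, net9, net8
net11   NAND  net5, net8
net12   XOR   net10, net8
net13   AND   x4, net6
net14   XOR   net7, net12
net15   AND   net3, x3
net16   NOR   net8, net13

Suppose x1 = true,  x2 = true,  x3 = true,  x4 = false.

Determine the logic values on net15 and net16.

net1 = x3 AND x4 = true AND false = false
net2 = net1 XOR x2 = false XOR true = true
net3 = NOT x2 = NOT true = false
net5 = x2 AND x1 AND x4 = true AND true AND false = false
net6 = x1 NOR net5 = true NOR false = false
net7 = net6 NAND net2 = false NAND true = true
net8 = net6 NOR net7 = false NOR true = false
net13 = x4 AND net6 = false AND false = false
net15 = net3 AND x3 = false AND true = false
net16 = net8 NOR net13 = false NOR false = true

net15 = false; net16 = true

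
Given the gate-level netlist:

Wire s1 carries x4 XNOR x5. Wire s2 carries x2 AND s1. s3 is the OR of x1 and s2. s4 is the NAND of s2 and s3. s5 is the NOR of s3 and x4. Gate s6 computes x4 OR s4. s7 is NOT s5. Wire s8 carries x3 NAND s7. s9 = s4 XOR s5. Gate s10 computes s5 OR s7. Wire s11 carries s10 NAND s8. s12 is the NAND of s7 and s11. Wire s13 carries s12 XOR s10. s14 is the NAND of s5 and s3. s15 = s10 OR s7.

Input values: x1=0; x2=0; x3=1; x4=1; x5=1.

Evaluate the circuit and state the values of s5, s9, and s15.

s5 = 0, s9 = 1, s15 = 1

s1 = x4 XNOR x5 = 1 XNOR 1 = 1
s2 = x2 AND s1 = 0 AND 1 = 0
s3 = x1 OR s2 = 0 OR 0 = 0
s4 = s2 NAND s3 = 0 NAND 0 = 1
s5 = s3 NOR x4 = 0 NOR 1 = 0
s7 = NOT s5 = NOT 0 = 1
s9 = s4 XOR s5 = 1 XOR 0 = 1
s10 = s5 OR s7 = 0 OR 1 = 1
s15 = s10 OR s7 = 1 OR 1 = 1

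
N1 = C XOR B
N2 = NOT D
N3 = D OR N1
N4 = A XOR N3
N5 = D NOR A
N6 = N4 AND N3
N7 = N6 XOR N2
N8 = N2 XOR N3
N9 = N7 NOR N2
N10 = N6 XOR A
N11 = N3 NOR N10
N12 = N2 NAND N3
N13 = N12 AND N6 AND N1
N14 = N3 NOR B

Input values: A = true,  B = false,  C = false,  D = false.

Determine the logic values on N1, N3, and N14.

N1 = C XOR B = false XOR false = false
N3 = D OR N1 = false OR false = false
N14 = N3 NOR B = false NOR false = true

N1 = false; N3 = false; N14 = true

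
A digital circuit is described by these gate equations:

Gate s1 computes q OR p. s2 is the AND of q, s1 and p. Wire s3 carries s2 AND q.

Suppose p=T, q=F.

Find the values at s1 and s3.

s1 = T; s3 = F

s1 = q OR p = F OR T = T
s2 = q AND s1 AND p = F AND T AND T = F
s3 = s2 AND q = F AND F = F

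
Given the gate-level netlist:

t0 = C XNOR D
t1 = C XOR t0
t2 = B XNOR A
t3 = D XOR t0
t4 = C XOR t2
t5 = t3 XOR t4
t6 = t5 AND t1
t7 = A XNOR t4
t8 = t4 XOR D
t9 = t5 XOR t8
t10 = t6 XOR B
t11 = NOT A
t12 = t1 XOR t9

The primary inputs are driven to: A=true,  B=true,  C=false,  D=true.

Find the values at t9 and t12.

t9 = false, t12 = false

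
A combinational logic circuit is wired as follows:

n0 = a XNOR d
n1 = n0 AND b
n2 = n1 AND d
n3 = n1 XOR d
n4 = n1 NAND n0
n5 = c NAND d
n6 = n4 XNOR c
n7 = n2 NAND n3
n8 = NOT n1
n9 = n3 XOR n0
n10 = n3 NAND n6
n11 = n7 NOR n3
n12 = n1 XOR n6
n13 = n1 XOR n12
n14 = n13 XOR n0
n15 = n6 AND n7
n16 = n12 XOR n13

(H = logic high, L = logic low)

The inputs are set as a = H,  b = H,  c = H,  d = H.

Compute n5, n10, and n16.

n5 = L; n10 = H; n16 = H

n0 = a XNOR d = H XNOR H = H
n1 = n0 AND b = H AND H = H
n3 = n1 XOR d = H XOR H = L
n4 = n1 NAND n0 = H NAND H = L
n5 = c NAND d = H NAND H = L
n6 = n4 XNOR c = L XNOR H = L
n10 = n3 NAND n6 = L NAND L = H
n12 = n1 XOR n6 = H XOR L = H
n13 = n1 XOR n12 = H XOR H = L
n16 = n12 XOR n13 = H XOR L = H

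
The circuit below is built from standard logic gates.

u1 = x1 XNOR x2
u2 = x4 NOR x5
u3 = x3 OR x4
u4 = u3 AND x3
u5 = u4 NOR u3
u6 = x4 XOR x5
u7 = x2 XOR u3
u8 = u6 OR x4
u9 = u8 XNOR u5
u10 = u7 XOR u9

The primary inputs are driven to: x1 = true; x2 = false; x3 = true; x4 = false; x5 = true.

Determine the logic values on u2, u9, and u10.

u2 = false  u9 = false  u10 = true

u2 = x4 NOR x5 = false NOR true = false
u3 = x3 OR x4 = true OR false = true
u4 = u3 AND x3 = true AND true = true
u5 = u4 NOR u3 = true NOR true = false
u6 = x4 XOR x5 = false XOR true = true
u7 = x2 XOR u3 = false XOR true = true
u8 = u6 OR x4 = true OR false = true
u9 = u8 XNOR u5 = true XNOR false = false
u10 = u7 XOR u9 = true XOR false = true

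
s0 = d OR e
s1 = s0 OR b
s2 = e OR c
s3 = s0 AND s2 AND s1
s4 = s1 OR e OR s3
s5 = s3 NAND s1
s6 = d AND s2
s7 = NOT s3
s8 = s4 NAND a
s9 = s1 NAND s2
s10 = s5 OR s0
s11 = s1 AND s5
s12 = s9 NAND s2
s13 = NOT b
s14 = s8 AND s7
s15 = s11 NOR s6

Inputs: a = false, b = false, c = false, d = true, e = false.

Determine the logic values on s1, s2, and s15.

s1 = true; s2 = false; s15 = false

s0 = d OR e = true OR false = true
s1 = s0 OR b = true OR false = true
s2 = e OR c = false OR false = false
s3 = s0 AND s2 AND s1 = true AND false AND true = false
s5 = s3 NAND s1 = false NAND true = true
s6 = d AND s2 = true AND false = false
s11 = s1 AND s5 = true AND true = true
s15 = s11 NOR s6 = true NOR false = false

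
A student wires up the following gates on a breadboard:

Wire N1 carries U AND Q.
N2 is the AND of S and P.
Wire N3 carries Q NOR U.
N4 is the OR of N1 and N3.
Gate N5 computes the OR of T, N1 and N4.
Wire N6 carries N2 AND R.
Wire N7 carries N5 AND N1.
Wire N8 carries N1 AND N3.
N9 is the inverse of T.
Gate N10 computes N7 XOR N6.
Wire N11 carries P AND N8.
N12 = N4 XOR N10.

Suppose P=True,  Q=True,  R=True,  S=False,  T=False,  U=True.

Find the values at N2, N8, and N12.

N1 = U AND Q = True AND True = True
N2 = S AND P = False AND True = False
N3 = Q NOR U = True NOR True = False
N4 = N1 OR N3 = True OR False = True
N5 = T OR N1 OR N4 = False OR True OR True = True
N6 = N2 AND R = False AND True = False
N7 = N5 AND N1 = True AND True = True
N8 = N1 AND N3 = True AND False = False
N10 = N7 XOR N6 = True XOR False = True
N12 = N4 XOR N10 = True XOR True = False

N2 = False, N8 = False, N12 = False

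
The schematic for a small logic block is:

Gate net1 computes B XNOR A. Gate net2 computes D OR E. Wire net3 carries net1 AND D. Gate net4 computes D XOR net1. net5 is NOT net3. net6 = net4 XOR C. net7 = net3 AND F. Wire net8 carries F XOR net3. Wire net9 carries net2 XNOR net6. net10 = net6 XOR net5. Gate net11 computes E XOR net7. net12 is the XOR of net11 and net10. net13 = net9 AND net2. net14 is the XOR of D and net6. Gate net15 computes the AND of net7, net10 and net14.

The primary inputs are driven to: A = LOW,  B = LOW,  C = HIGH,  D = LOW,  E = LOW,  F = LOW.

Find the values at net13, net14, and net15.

net13 = LOW  net14 = LOW  net15 = LOW

net1 = B XNOR A = LOW XNOR LOW = HIGH
net2 = D OR E = LOW OR LOW = LOW
net3 = net1 AND D = HIGH AND LOW = LOW
net4 = D XOR net1 = LOW XOR HIGH = HIGH
net5 = NOT net3 = NOT LOW = HIGH
net6 = net4 XOR C = HIGH XOR HIGH = LOW
net7 = net3 AND F = LOW AND LOW = LOW
net9 = net2 XNOR net6 = LOW XNOR LOW = HIGH
net10 = net6 XOR net5 = LOW XOR HIGH = HIGH
net13 = net9 AND net2 = HIGH AND LOW = LOW
net14 = D XOR net6 = LOW XOR LOW = LOW
net15 = net7 AND net10 AND net14 = LOW AND HIGH AND LOW = LOW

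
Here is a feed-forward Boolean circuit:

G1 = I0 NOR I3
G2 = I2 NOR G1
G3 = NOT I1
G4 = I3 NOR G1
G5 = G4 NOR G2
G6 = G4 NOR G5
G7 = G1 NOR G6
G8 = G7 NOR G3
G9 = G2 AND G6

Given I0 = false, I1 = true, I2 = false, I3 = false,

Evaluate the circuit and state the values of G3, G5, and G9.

G3 = false, G5 = true, G9 = false

G1 = I0 NOR I3 = false NOR false = true
G2 = I2 NOR G1 = false NOR true = false
G3 = NOT I1 = NOT true = false
G4 = I3 NOR G1 = false NOR true = false
G5 = G4 NOR G2 = false NOR false = true
G6 = G4 NOR G5 = false NOR true = false
G9 = G2 AND G6 = false AND false = false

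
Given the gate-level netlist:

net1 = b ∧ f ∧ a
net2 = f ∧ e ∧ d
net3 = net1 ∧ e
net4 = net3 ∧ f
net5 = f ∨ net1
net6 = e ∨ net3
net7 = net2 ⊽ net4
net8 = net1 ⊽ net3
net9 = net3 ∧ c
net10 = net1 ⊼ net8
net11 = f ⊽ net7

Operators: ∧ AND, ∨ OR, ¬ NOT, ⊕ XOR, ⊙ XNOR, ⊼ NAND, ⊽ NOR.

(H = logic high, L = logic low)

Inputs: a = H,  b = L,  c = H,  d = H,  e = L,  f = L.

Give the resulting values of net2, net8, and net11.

net2 = L, net8 = H, net11 = L

net1 = b AND f AND a = L AND L AND H = L
net2 = f AND e AND d = L AND L AND H = L
net3 = net1 AND e = L AND L = L
net4 = net3 AND f = L AND L = L
net7 = net2 NOR net4 = L NOR L = H
net8 = net1 NOR net3 = L NOR L = H
net11 = f NOR net7 = L NOR H = L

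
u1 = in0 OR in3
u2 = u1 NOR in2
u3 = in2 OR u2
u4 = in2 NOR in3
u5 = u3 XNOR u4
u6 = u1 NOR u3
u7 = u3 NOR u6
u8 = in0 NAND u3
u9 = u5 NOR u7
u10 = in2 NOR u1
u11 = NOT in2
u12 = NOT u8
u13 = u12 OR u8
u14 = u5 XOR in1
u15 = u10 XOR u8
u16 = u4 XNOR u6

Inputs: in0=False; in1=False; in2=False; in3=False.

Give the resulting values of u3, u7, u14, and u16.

u1 = in0 OR in3 = False OR False = False
u2 = u1 NOR in2 = False NOR False = True
u3 = in2 OR u2 = False OR True = True
u4 = in2 NOR in3 = False NOR False = True
u5 = u3 XNOR u4 = True XNOR True = True
u6 = u1 NOR u3 = False NOR True = False
u7 = u3 NOR u6 = True NOR False = False
u14 = u5 XOR in1 = True XOR False = True
u16 = u4 XNOR u6 = True XNOR False = False

u3 = True; u7 = False; u14 = True; u16 = False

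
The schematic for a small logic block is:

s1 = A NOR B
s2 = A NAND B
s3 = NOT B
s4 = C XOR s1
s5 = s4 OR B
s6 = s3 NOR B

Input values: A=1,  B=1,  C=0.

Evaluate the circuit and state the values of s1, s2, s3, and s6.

s1 = A NOR B = 1 NOR 1 = 0
s2 = A NAND B = 1 NAND 1 = 0
s3 = NOT B = NOT 1 = 0
s6 = s3 NOR B = 0 NOR 1 = 0

s1 = 0  s2 = 0  s3 = 0  s6 = 0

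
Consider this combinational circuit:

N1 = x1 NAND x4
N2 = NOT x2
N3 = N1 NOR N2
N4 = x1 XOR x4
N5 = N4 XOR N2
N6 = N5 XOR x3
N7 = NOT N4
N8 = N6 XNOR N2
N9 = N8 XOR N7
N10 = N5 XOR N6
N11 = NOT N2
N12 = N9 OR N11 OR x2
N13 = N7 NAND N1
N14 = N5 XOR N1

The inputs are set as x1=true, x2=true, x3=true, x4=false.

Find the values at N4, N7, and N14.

N1 = x1 NAND x4 = true NAND false = true
N2 = NOT x2 = NOT true = false
N4 = x1 XOR x4 = true XOR false = true
N5 = N4 XOR N2 = true XOR false = true
N7 = NOT N4 = NOT true = false
N14 = N5 XOR N1 = true XOR true = false

N4 = true; N7 = false; N14 = false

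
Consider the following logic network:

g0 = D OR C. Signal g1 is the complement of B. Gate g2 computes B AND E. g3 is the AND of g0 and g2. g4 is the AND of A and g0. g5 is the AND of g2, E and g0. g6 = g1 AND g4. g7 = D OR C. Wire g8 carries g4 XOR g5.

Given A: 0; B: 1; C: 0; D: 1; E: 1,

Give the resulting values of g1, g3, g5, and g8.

g0 = D OR C = 1 OR 0 = 1
g1 = NOT B = NOT 1 = 0
g2 = B AND E = 1 AND 1 = 1
g3 = g0 AND g2 = 1 AND 1 = 1
g4 = A AND g0 = 0 AND 1 = 0
g5 = g2 AND E AND g0 = 1 AND 1 AND 1 = 1
g8 = g4 XOR g5 = 0 XOR 1 = 1

g1 = 0, g3 = 1, g5 = 1, g8 = 1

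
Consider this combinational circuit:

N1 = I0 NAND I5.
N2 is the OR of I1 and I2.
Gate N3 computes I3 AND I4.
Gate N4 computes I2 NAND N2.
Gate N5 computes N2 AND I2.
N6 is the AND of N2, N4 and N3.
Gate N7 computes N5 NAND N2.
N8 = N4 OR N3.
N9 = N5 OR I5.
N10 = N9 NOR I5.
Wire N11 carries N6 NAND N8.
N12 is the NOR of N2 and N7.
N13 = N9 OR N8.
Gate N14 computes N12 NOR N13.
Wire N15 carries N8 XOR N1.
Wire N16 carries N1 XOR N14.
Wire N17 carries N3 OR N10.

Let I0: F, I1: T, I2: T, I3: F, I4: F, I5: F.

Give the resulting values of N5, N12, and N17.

N5 = T, N12 = F, N17 = F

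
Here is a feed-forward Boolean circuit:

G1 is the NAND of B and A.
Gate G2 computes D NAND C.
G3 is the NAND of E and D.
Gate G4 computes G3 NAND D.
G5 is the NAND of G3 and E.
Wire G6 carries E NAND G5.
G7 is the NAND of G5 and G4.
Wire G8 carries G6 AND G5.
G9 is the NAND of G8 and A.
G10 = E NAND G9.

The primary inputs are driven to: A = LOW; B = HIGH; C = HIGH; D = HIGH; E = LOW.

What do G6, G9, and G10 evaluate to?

G3 = E NAND D = LOW NAND HIGH = HIGH
G5 = G3 NAND E = HIGH NAND LOW = HIGH
G6 = E NAND G5 = LOW NAND HIGH = HIGH
G8 = G6 AND G5 = HIGH AND HIGH = HIGH
G9 = G8 NAND A = HIGH NAND LOW = HIGH
G10 = E NAND G9 = LOW NAND HIGH = HIGH

G6 = HIGH, G9 = HIGH, G10 = HIGH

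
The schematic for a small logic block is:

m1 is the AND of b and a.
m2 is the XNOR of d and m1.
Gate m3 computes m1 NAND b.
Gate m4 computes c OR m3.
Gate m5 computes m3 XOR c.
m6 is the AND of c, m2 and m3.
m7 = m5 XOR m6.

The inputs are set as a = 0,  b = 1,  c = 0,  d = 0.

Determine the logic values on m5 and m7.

m5 = 1  m7 = 1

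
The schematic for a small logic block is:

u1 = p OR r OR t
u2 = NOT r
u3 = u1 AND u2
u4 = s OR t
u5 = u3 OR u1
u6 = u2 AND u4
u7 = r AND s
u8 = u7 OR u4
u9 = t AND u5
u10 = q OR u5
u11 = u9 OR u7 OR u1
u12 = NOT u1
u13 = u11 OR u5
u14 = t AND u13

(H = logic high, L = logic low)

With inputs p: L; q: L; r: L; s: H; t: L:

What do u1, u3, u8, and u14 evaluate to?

u1 = L; u3 = L; u8 = H; u14 = L

u1 = p OR r OR t = L OR L OR L = L
u2 = NOT r = NOT L = H
u3 = u1 AND u2 = L AND H = L
u4 = s OR t = H OR L = H
u5 = u3 OR u1 = L OR L = L
u7 = r AND s = L AND H = L
u8 = u7 OR u4 = L OR H = H
u9 = t AND u5 = L AND L = L
u11 = u9 OR u7 OR u1 = L OR L OR L = L
u13 = u11 OR u5 = L OR L = L
u14 = t AND u13 = L AND L = L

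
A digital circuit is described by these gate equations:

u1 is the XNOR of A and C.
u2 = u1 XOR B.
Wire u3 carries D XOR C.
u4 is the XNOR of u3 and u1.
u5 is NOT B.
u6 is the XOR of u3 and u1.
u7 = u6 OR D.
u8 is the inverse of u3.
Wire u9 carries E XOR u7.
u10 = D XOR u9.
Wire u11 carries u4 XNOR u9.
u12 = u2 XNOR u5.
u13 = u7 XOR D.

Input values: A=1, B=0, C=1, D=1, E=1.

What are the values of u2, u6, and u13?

u1 = A XNOR C = 1 XNOR 1 = 1
u2 = u1 XOR B = 1 XOR 0 = 1
u3 = D XOR C = 1 XOR 1 = 0
u6 = u3 XOR u1 = 0 XOR 1 = 1
u7 = u6 OR D = 1 OR 1 = 1
u13 = u7 XOR D = 1 XOR 1 = 0

u2 = 1; u6 = 1; u13 = 0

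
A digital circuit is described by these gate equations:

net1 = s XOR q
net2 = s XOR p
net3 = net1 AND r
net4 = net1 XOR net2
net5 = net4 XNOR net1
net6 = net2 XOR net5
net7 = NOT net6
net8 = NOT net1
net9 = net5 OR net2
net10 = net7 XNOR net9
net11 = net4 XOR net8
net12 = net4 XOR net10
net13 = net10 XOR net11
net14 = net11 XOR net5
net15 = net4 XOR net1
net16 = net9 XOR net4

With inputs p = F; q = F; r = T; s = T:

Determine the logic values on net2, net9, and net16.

net2 = T, net9 = T, net16 = T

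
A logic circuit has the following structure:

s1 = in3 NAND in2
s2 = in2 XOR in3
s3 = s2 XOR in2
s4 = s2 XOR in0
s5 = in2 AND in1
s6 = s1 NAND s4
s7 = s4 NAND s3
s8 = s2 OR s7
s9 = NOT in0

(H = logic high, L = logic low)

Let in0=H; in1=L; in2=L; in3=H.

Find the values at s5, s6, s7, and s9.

s5 = L  s6 = H  s7 = H  s9 = L

s1 = in3 NAND in2 = H NAND L = H
s2 = in2 XOR in3 = L XOR H = H
s3 = s2 XOR in2 = H XOR L = H
s4 = s2 XOR in0 = H XOR H = L
s5 = in2 AND in1 = L AND L = L
s6 = s1 NAND s4 = H NAND L = H
s7 = s4 NAND s3 = L NAND H = H
s9 = NOT in0 = NOT H = L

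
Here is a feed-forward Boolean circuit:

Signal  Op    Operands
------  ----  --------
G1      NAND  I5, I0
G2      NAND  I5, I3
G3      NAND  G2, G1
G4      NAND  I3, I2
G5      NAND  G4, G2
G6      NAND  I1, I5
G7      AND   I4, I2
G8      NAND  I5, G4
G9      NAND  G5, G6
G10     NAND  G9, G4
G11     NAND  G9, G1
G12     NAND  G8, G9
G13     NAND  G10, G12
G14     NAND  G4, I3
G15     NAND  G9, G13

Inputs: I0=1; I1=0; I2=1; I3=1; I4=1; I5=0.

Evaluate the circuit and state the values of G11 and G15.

G1 = I5 NAND I0 = 0 NAND 1 = 1
G2 = I5 NAND I3 = 0 NAND 1 = 1
G4 = I3 NAND I2 = 1 NAND 1 = 0
G5 = G4 NAND G2 = 0 NAND 1 = 1
G6 = I1 NAND I5 = 0 NAND 0 = 1
G8 = I5 NAND G4 = 0 NAND 0 = 1
G9 = G5 NAND G6 = 1 NAND 1 = 0
G10 = G9 NAND G4 = 0 NAND 0 = 1
G11 = G9 NAND G1 = 0 NAND 1 = 1
G12 = G8 NAND G9 = 1 NAND 0 = 1
G13 = G10 NAND G12 = 1 NAND 1 = 0
G15 = G9 NAND G13 = 0 NAND 0 = 1

G11 = 1, G15 = 1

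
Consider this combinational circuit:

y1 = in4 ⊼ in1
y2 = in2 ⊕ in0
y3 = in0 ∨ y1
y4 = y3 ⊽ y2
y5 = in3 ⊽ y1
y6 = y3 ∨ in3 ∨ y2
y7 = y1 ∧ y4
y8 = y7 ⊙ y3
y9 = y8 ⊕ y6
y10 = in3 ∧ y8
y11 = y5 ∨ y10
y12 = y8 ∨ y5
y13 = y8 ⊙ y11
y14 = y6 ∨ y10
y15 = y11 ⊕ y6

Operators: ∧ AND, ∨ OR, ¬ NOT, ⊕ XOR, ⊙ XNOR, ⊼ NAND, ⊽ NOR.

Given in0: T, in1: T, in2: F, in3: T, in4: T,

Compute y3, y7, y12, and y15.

y3 = T, y7 = F, y12 = F, y15 = T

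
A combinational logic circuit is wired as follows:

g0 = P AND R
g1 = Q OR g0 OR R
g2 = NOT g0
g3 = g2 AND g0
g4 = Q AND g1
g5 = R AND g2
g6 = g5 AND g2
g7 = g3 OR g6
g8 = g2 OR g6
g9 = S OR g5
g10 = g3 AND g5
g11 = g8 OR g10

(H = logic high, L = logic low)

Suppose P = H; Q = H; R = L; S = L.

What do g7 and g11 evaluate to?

g7 = L; g11 = H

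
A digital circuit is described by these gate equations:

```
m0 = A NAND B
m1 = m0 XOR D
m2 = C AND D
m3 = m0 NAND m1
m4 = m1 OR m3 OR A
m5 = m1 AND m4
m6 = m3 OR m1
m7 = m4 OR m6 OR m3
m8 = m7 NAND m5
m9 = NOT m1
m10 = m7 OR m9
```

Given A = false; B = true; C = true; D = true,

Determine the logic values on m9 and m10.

m0 = A NAND B = false NAND true = true
m1 = m0 XOR D = true XOR true = false
m3 = m0 NAND m1 = true NAND false = true
m4 = m1 OR m3 OR A = false OR true OR false = true
m6 = m3 OR m1 = true OR false = true
m7 = m4 OR m6 OR m3 = true OR true OR true = true
m9 = NOT m1 = NOT false = true
m10 = m7 OR m9 = true OR true = true

m9 = true; m10 = true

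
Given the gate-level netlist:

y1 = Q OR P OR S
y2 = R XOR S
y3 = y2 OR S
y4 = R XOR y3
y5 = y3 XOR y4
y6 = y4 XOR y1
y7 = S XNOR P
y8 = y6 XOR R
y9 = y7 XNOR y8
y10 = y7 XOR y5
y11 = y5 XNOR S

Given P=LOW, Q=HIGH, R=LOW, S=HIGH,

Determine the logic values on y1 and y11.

y1 = HIGH, y11 = LOW

y1 = Q OR P OR S = HIGH OR LOW OR HIGH = HIGH
y2 = R XOR S = LOW XOR HIGH = HIGH
y3 = y2 OR S = HIGH OR HIGH = HIGH
y4 = R XOR y3 = LOW XOR HIGH = HIGH
y5 = y3 XOR y4 = HIGH XOR HIGH = LOW
y11 = y5 XNOR S = LOW XNOR HIGH = LOW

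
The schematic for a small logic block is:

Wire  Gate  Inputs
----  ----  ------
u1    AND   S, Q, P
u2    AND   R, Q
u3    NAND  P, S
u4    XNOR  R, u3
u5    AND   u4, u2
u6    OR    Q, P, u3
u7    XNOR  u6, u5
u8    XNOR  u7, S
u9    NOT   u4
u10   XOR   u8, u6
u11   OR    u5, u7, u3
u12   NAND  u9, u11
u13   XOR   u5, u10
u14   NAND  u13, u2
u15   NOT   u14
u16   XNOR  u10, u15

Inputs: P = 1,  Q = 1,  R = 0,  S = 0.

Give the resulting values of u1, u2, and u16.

u1 = 0; u2 = 0; u16 = 1

u1 = S AND Q AND P = 0 AND 1 AND 1 = 0
u2 = R AND Q = 0 AND 1 = 0
u3 = P NAND S = 1 NAND 0 = 1
u4 = R XNOR u3 = 0 XNOR 1 = 0
u5 = u4 AND u2 = 0 AND 0 = 0
u6 = Q OR P OR u3 = 1 OR 1 OR 1 = 1
u7 = u6 XNOR u5 = 1 XNOR 0 = 0
u8 = u7 XNOR S = 0 XNOR 0 = 1
u10 = u8 XOR u6 = 1 XOR 1 = 0
u13 = u5 XOR u10 = 0 XOR 0 = 0
u14 = u13 NAND u2 = 0 NAND 0 = 1
u15 = NOT u14 = NOT 1 = 0
u16 = u10 XNOR u15 = 0 XNOR 0 = 1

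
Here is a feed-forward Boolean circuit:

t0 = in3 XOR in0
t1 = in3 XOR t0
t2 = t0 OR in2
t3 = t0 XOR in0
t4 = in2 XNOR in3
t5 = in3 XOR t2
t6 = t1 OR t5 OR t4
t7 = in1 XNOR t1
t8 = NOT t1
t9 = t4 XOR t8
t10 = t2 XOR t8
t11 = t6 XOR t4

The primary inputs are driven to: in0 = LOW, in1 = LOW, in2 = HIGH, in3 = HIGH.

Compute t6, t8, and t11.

t6 = HIGH; t8 = HIGH; t11 = LOW

t0 = in3 XOR in0 = HIGH XOR LOW = HIGH
t1 = in3 XOR t0 = HIGH XOR HIGH = LOW
t2 = t0 OR in2 = HIGH OR HIGH = HIGH
t4 = in2 XNOR in3 = HIGH XNOR HIGH = HIGH
t5 = in3 XOR t2 = HIGH XOR HIGH = LOW
t6 = t1 OR t5 OR t4 = LOW OR LOW OR HIGH = HIGH
t8 = NOT t1 = NOT LOW = HIGH
t11 = t6 XOR t4 = HIGH XOR HIGH = LOW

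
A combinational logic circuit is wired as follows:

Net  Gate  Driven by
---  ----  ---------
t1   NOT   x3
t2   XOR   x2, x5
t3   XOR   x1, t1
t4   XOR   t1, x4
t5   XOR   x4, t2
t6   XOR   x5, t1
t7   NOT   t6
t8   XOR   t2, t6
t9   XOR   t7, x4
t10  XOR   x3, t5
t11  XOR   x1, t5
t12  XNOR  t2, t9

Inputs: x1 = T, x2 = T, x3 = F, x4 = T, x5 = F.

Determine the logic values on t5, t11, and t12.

t1 = NOT x3 = NOT F = T
t2 = x2 XOR x5 = T XOR F = T
t5 = x4 XOR t2 = T XOR T = F
t6 = x5 XOR t1 = F XOR T = T
t7 = NOT t6 = NOT T = F
t9 = t7 XOR x4 = F XOR T = T
t11 = x1 XOR t5 = T XOR F = T
t12 = t2 XNOR t9 = T XNOR T = T

t5 = F; t11 = T; t12 = T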